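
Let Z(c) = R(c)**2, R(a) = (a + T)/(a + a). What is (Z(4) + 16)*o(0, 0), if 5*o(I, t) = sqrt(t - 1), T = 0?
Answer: 13*I/4 ≈ 3.25*I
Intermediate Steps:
R(a) = 1/2 (R(a) = (a + 0)/(a + a) = a/((2*a)) = a*(1/(2*a)) = 1/2)
o(I, t) = sqrt(-1 + t)/5 (o(I, t) = sqrt(t - 1)/5 = sqrt(-1 + t)/5)
Z(c) = 1/4 (Z(c) = (1/2)**2 = 1/4)
(Z(4) + 16)*o(0, 0) = (1/4 + 16)*(sqrt(-1 + 0)/5) = 65*(sqrt(-1)/5)/4 = 65*(I/5)/4 = 13*I/4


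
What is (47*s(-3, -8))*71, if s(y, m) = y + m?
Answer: -36707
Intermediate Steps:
s(y, m) = m + y
(47*s(-3, -8))*71 = (47*(-8 - 3))*71 = (47*(-11))*71 = -517*71 = -36707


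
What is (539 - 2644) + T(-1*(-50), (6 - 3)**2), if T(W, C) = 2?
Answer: -2103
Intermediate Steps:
(539 - 2644) + T(-1*(-50), (6 - 3)**2) = (539 - 2644) + 2 = -2105 + 2 = -2103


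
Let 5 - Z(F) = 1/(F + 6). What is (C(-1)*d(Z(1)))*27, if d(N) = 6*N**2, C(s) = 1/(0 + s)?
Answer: -187272/49 ≈ -3821.9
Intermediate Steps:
C(s) = 1/s
Z(F) = 5 - 1/(6 + F) (Z(F) = 5 - 1/(F + 6) = 5 - 1/(6 + F))
(C(-1)*d(Z(1)))*27 = ((6*((29 + 5*1)/(6 + 1))**2)/(-1))*27 = -6*((29 + 5)/7)**2*27 = -6*((1/7)*34)**2*27 = -6*(34/7)**2*27 = -6*1156/49*27 = -1*6936/49*27 = -6936/49*27 = -187272/49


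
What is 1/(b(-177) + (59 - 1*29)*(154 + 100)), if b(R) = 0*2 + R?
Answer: 1/7443 ≈ 0.00013435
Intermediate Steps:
b(R) = R (b(R) = 0 + R = R)
1/(b(-177) + (59 - 1*29)*(154 + 100)) = 1/(-177 + (59 - 1*29)*(154 + 100)) = 1/(-177 + (59 - 29)*254) = 1/(-177 + 30*254) = 1/(-177 + 7620) = 1/7443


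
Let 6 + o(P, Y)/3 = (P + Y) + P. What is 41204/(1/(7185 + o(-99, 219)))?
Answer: 297904920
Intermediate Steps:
o(P, Y) = -18 + 3*Y + 6*P (o(P, Y) = -18 + 3*((P + Y) + P) = -18 + 3*(Y + 2*P) = -18 + (3*Y + 6*P) = -18 + 3*Y + 6*P)
41204/(1/(7185 + o(-99, 219))) = 41204/(1/(7185 + (-18 + 3*219 + 6*(-99)))) = 41204/(1/(7185 + (-18 + 657 - 594))) = 41204/(1/(7185 + 45)) = 41204/(1/7230) = 41204*7230 = 297904920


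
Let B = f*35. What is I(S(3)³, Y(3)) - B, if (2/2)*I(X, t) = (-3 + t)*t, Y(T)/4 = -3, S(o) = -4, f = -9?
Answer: 495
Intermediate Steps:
Y(T) = -12 (Y(T) = 4*(-3) = -12)
B = -315 (B = -9*35 = -315)
I(X, t) = t*(-3 + t) (I(X, t) = (-3 + t)*t = t*(-3 + t))
I(S(3)³, Y(3)) - B = -12*(-3 - 12) - 1*(-315) = -12*(-15) + 315 = 180 + 315 = 495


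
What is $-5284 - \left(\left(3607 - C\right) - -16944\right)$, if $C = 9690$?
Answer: $-16145$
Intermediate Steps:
$-5284 - \left(\left(3607 - C\right) - -16944\right) = -5284 - \left(\left(3607 - 9690\right) - -16944\right) = -5284 - \left(\left(3607 - 9690\right) + 16944\right) = -5284 - \left(-6083 + 16944\right) = -5284 - 10861 = -16145$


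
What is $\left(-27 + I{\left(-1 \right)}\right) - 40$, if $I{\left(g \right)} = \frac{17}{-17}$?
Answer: $-68$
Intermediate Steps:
$I{\left(g \right)} = -1$ ($I{\left(g \right)} = 17 \left(- \frac{1}{17}\right) = -1$)
$\left(-27 + I{\left(-1 \right)}\right) - 40 = \left(-27 - 1\right) - 40 = -28 - 40 = -68$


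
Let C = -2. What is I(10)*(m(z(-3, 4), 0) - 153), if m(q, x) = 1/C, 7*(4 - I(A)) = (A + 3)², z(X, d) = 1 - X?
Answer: 43287/14 ≈ 3091.9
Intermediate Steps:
I(A) = 4 - (3 + A)²/7 (I(A) = 4 - (A + 3)²/7 = 4 - (3 + A)²/7)
m(q, x) = -½ (m(q, x) = 1/(-2) = -½)
I(10)*(m(z(-3, 4), 0) - 153) = (4 - (3 + 10)²/7)*(-½ - 153) = (4 - ⅐*13²)*(-307/2) = (4 - ⅐*169)*(-307/2) = (4 - 169/7)*(-307/2) = -141/7*(-307/2) = 43287/14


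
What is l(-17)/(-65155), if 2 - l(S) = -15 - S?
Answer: 0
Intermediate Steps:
l(S) = 17 + S (l(S) = 2 - (-15 - S) = 2 + (15 + S) = 17 + S)
l(-17)/(-65155) = (17 - 17)/(-65155) = 0*(-1/65155) = 0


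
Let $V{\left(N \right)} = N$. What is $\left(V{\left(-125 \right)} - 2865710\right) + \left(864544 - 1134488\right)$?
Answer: $-3135779$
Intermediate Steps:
$\left(V{\left(-125 \right)} - 2865710\right) + \left(864544 - 1134488\right) = \left(-125 - 2865710\right) + \left(864544 - 1134488\right) = -2865835 + \left(864544 - 1134488\right) = -2865835 - 269944 = -3135779$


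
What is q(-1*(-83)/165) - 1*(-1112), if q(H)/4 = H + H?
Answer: 184144/165 ≈ 1116.0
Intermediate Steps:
q(H) = 8*H (q(H) = 4*(H + H) = 4*(2*H) = 8*H)
q(-1*(-83)/165) - 1*(-1112) = 8*(-1*(-83)/165) - 1*(-1112) = 8*(83*(1/165)) + 1112 = 8*(83/165) + 1112 = 664/165 + 1112 = 184144/165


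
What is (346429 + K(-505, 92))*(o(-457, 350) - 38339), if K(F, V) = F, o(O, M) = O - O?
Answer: -13262380236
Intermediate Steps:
o(O, M) = 0
(346429 + K(-505, 92))*(o(-457, 350) - 38339) = (346429 - 505)*(0 - 38339) = 345924*(-38339) = -13262380236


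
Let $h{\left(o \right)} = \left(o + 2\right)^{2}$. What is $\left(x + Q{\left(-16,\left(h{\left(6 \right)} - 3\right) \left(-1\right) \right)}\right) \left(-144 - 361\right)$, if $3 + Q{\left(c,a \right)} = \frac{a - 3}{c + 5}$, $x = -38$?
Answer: $\frac{195435}{11} \approx 17767.0$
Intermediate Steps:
$h{\left(o \right)} = \left(2 + o\right)^{2}$
$Q{\left(c,a \right)} = -3 + \frac{-3 + a}{5 + c}$ ($Q{\left(c,a \right)} = -3 + \frac{a - 3}{c + 5} = -3 + \frac{-3 + a}{5 + c}$)
$\left(x + Q{\left(-16,\left(h{\left(6 \right)} - 3\right) \left(-1\right) \right)}\right) \left(-144 - 361\right) = \left(-38 + \frac{-18 + \left(\left(2 + 6\right)^{2} - 3\right) \left(-1\right) - -48}{5 - 16}\right) \left(-144 - 361\right) = \left(-38 + \frac{-18 + \left(8^{2} - 3\right) \left(-1\right) + 48}{-11}\right) \left(-505\right) = \left(-38 - \frac{-18 + \left(64 - 3\right) \left(-1\right) + 48}{11}\right) \left(-505\right) = \left(-38 - \frac{-18 + 61 \left(-1\right) + 48}{11}\right) \left(-505\right) = \left(-38 - \frac{-18 - 61 + 48}{11}\right) \left(-505\right) = \left(-38 - - \frac{31}{11}\right) \left(-505\right) = \left(-38 + \frac{31}{11}\right) \left(-505\right) = \left(- \frac{387}{11}\right) \left(-505\right) = \frac{195435}{11}$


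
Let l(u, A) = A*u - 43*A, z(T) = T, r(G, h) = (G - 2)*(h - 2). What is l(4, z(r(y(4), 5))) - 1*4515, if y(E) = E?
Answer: -4749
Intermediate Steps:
r(G, h) = (-2 + G)*(-2 + h)
l(u, A) = -43*A + A*u
l(4, z(r(y(4), 5))) - 1*4515 = (4 - 2*4 - 2*5 + 4*5)*(-43 + 4) - 1*4515 = (4 - 8 - 10 + 20)*(-39) - 4515 = 6*(-39) - 4515 = -234 - 4515 = -4749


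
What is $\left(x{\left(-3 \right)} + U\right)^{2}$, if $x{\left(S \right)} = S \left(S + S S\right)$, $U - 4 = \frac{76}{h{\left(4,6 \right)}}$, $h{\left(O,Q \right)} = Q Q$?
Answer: $\frac{11449}{81} \approx 141.35$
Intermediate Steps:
$h{\left(O,Q \right)} = Q^{2}$
$U = \frac{55}{9}$ ($U = 4 + \frac{76}{6^{2}} = 4 + \frac{76}{36} = 4 + 76 \cdot \frac{1}{36} = 4 + \frac{19}{9} = \frac{55}{9} \approx 6.1111$)
$x{\left(S \right)} = S \left(S + S^{2}\right)$
$\left(x{\left(-3 \right)} + U\right)^{2} = \left(\left(-3\right)^{2} \left(1 - 3\right) + \frac{55}{9}\right)^{2} = \left(9 \left(-2\right) + \frac{55}{9}\right)^{2} = \left(-18 + \frac{55}{9}\right)^{2} = \left(- \frac{107}{9}\right)^{2} = \frac{11449}{81}$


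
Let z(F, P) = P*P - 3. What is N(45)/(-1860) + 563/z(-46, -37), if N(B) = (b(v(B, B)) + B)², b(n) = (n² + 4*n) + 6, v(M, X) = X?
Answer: -579271583/211730 ≈ -2735.9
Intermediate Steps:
b(n) = 6 + n² + 4*n
z(F, P) = -3 + P² (z(F, P) = P² - 3 = -3 + P²)
N(B) = (6 + B² + 5*B)² (N(B) = ((6 + B² + 4*B) + B)² = (6 + B² + 5*B)²)
N(45)/(-1860) + 563/z(-46, -37) = (6 + 45² + 5*45)²/(-1860) + 563/(-3 + (-37)²) = (6 + 2025 + 225)²*(-1/1860) + 563/(-3 + 1369) = 2256²*(-1/1860) + 563/1366 = 5089536*(-1/1860) + 563*(1/1366) = -424128/155 + 563/1366 = -579271583/211730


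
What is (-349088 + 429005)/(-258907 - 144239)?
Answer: -26639/134382 ≈ -0.19823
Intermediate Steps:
(-349088 + 429005)/(-258907 - 144239) = 79917/(-403146) = 79917*(-1/403146) = -26639/134382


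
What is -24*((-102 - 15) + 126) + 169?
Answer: -47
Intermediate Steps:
-24*((-102 - 15) + 126) + 169 = -24*(-117 + 126) + 169 = -24*9 + 169 = -216 + 169 = -47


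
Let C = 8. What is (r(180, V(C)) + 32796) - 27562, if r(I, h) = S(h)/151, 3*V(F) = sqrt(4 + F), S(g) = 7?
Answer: 790341/151 ≈ 5234.0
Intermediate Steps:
V(F) = sqrt(4 + F)/3
r(I, h) = 7/151
(r(180, V(C)) + 32796) - 27562 = (7/151 + 32796) - 27562 = 4952203/151 - 27562 = 790341/151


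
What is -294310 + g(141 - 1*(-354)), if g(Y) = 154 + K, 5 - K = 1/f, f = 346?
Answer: -101776247/346 ≈ -2.9415e+5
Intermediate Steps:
K = 1729/346 (K = 5 - 1/346 = 1729/346 ≈ 4.9971)
g(Y) = 55013/346 (g(Y) = 154 + 1729/346 = 55013/346)
-294310 + g(141 - 1*(-354)) = -294310 + 55013/346 = -101776247/346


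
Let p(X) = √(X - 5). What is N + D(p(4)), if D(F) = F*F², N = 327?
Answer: 327 - I ≈ 327.0 - 1.0*I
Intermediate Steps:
p(X) = √(-5 + X)
D(F) = F³
N + D(p(4)) = 327 + (√(-5 + 4))³ = 327 + (√(-1))³ = 327 + I³ = 327 - I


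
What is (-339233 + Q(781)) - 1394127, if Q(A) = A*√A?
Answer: -1733360 + 781*√781 ≈ -1.7115e+6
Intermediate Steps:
Q(A) = A^(3/2)
(-339233 + Q(781)) - 1394127 = (-339233 + 781^(3/2)) - 1394127 = (-339233 + 781*√781) - 1394127 = -1733360 + 781*√781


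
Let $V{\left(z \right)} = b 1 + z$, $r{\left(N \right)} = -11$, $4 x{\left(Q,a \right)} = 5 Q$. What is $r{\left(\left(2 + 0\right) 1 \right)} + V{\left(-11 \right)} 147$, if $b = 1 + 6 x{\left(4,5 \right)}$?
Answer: $2929$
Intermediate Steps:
$x{\left(Q,a \right)} = \frac{5 Q}{4}$
$b = 31$ ($b = 1 + 6 \cdot \frac{5}{4} \cdot 4 = 1 + 6 \cdot 5 = 1 + 30 = 31$)
$V{\left(z \right)} = 31 + z$ ($V{\left(z \right)} = 31 \cdot 1 + z = 31 + z$)
$r{\left(\left(2 + 0\right) 1 \right)} + V{\left(-11 \right)} 147 = -11 + \left(31 - 11\right) 147 = -11 + 20 \cdot 147 = -11 + 2940 = 2929$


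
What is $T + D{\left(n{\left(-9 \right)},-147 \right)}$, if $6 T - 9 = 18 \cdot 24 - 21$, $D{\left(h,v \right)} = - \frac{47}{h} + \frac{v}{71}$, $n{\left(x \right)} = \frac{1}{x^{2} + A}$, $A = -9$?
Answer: $- \frac{235441}{71} \approx -3316.1$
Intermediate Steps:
$n{\left(x \right)} = \frac{1}{-9 + x^{2}}$ ($n{\left(x \right)} = \frac{1}{x^{2} - 9} = \frac{1}{-9 + x^{2}}$)
$D{\left(h,v \right)} = - \frac{47}{h} + \frac{v}{71}$ ($D{\left(h,v \right)} = - \frac{47}{h} + v \frac{1}{71} = - \frac{47}{h} + \frac{v}{71}$)
$T = 70$ ($T = \frac{3}{2} + \frac{18 \cdot 24 - 21}{6} = \frac{3}{2} + \frac{432 - 21}{6} = \frac{3}{2} + \frac{1}{6} \cdot 411 = \frac{3}{2} + \frac{137}{2} = 70$)
$T + D{\left(n{\left(-9 \right)},-147 \right)} = 70 + \left(- \frac{47}{\frac{1}{-9 + \left(-9\right)^{2}}} + \frac{1}{71} \left(-147\right)\right) = 70 - \left(\frac{147}{71} + \frac{47}{\frac{1}{-9 + 81}}\right) = 70 - \left(\frac{147}{71} + \frac{47}{\frac{1}{72}}\right) = 70 - \left(\frac{147}{71} + 47 \frac{1}{\frac{1}{72}}\right) = 70 - \frac{240411}{71} = - \frac{235441}{71}$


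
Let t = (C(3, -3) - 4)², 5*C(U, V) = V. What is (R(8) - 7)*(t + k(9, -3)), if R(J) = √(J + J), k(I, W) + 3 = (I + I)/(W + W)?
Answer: -1137/25 ≈ -45.480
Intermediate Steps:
k(I, W) = -3 + I/W (k(I, W) = -3 + (I + I)/(W + W) = -3 + (2*I)/((2*W)) = -3 + (2*I)*(1/(2*W)) = -3 + I/W)
C(U, V) = V/5
R(J) = √2*√J (R(J) = √(2*J) = √2*√J)
t = 529/25 (t = ((⅕)*(-3) - 4)² = (-⅗ - 4)² = (-23/5)² = 529/25 ≈ 21.160)
(R(8) - 7)*(t + k(9, -3)) = (√2*√8 - 7)*(529/25 + (-3 + 9/(-3))) = (√2*(2*√2) - 7)*(529/25 + (-3 + 9*(-⅓))) = (4 - 7)*(529/25 + (-3 - 3)) = -3*(529/25 - 6) = -3*379/25 = -1137/25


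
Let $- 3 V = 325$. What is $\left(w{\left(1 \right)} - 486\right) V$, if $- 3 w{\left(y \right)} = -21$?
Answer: $\frac{155675}{3} \approx 51892.0$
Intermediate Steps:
$V = - \frac{325}{3}$ ($V = \left(- \frac{1}{3}\right) 325 = - \frac{325}{3} \approx -108.33$)
$w{\left(y \right)} = 7$ ($w{\left(y \right)} = \left(- \frac{1}{3}\right) \left(-21\right) = 7$)
$\left(w{\left(1 \right)} - 486\right) V = \left(7 - 486\right) \left(- \frac{325}{3}\right) = \left(-479\right) \left(- \frac{325}{3}\right) = \frac{155675}{3}$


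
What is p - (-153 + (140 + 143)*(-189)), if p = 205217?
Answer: 258857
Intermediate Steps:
p - (-153 + (140 + 143)*(-189)) = 205217 - (-153 + (140 + 143)*(-189)) = 205217 - (-153 + 283*(-189)) = 205217 - (-153 - 53487) = 205217 - 1*(-53640) = 205217 + 53640 = 258857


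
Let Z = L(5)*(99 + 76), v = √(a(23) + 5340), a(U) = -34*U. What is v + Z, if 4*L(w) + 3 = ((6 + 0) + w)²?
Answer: 10325/2 + √4558 ≈ 5230.0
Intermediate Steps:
v = √4558 (v = √(-34*23 + 5340) = √(-782 + 5340) = √4558 ≈ 67.513)
L(w) = -¾ + (6 + w)²/4 (L(w) = -¾ + ((6 + 0) + w)²/4 = -¾ + (6 + w)²/4)
Z = 10325/2 (Z = (-¾ + (6 + 5)²/4)*(99 + 76) = (-¾ + (¼)*11²)*175 = (-¾ + (¼)*121)*175 = (-¾ + 121/4)*175 = (59/2)*175 = 10325/2 ≈ 5162.5)
v + Z = √4558 + 10325/2 = 10325/2 + √4558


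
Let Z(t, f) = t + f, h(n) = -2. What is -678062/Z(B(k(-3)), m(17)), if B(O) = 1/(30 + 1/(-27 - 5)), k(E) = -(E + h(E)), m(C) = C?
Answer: -59114678/1485 ≈ -39808.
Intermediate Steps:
k(E) = 2 - E (k(E) = -(E - 2) = -(-2 + E) = 2 - E)
B(O) = 32/959 (B(O) = 1/(30 + 1/(-32)) = 1/(30 - 1/32) = 1/(959/32) = 32/959)
Z(t, f) = f + t
-678062/Z(B(k(-3)), m(17)) = -678062/(17 + 32/959) = -678062/16335/959 = -678062*959/16335 = -59114678/1485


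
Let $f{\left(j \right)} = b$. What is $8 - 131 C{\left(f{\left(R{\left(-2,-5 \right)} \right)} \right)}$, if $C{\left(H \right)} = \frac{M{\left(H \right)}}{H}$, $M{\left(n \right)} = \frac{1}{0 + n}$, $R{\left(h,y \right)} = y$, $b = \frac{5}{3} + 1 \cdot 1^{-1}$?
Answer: $- \frac{667}{64} \approx -10.422$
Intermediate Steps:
$b = \frac{8}{3}$ ($b = 5 \cdot \frac{1}{3} + 1 \cdot 1 = \frac{5}{3} + 1 = \frac{8}{3} \approx 2.6667$)
$M{\left(n \right)} = \frac{1}{n}$
$f{\left(j \right)} = \frac{8}{3}$
$C{\left(H \right)} = \frac{1}{H^{2}}$ ($C{\left(H \right)} = \frac{1}{H H} = \frac{1}{H^{2}}$)
$8 - 131 C{\left(f{\left(R{\left(-2,-5 \right)} \right)} \right)} = 8 - \frac{131}{\frac{64}{9}} = 8 - \frac{1179}{64} = - \frac{667}{64}$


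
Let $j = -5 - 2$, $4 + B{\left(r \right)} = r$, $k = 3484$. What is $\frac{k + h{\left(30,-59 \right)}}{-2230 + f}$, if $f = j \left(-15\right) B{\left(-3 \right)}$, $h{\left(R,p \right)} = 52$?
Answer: $- \frac{3536}{2965} \approx -1.1926$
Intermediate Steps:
$B{\left(r \right)} = -4 + r$
$j = -7$
$f = -735$ ($f = \left(-7\right) \left(-15\right) \left(-4 - 3\right) = 105 \left(-7\right) = -735$)
$\frac{k + h{\left(30,-59 \right)}}{-2230 + f} = \frac{3484 + 52}{-2230 - 735} = \frac{3536}{-2965} = 3536 \left(- \frac{1}{2965}\right) = - \frac{3536}{2965}$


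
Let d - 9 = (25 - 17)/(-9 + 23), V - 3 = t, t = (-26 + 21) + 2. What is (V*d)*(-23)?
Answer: 0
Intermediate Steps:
t = -3 (t = -5 + 2 = -3)
V = 0 (V = 3 - 3 = 0)
d = 67/7 (d = 9 + (25 - 17)/(-9 + 23) = 9 + 8/14 = 9 + 8*(1/14) = 9 + 4/7 = 67/7 ≈ 9.5714)
(V*d)*(-23) = (0*(67/7))*(-23) = 0*(-23) = 0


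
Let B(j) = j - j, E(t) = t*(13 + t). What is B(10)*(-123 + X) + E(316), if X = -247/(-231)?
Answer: 103964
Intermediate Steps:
B(j) = 0
X = 247/231 (X = -247*(-1/231) = 247/231 ≈ 1.0693)
B(10)*(-123 + X) + E(316) = 0*(-123 + 247/231) + 316*(13 + 316) = 0*(-28166/231) + 316*329 = 0 + 103964 = 103964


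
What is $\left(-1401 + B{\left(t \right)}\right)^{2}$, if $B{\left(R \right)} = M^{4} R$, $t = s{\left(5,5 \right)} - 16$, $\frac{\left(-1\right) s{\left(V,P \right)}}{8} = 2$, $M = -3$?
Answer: $15944049$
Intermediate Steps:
$s{\left(V,P \right)} = -16$ ($s{\left(V,P \right)} = \left(-8\right) 2 = -16$)
$t = -32$ ($t = -16 - 16 = -32$)
$B{\left(R \right)} = 81 R$ ($B{\left(R \right)} = \left(-3\right)^{4} R = 81 R$)
$\left(-1401 + B{\left(t \right)}\right)^{2} = \left(-1401 + 81 \left(-32\right)\right)^{2} = \left(-1401 - 2592\right)^{2} = \left(-3993\right)^{2} = 15944049$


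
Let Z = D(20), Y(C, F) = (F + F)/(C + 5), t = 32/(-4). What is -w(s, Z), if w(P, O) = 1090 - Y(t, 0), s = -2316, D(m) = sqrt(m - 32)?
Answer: -1090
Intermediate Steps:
D(m) = sqrt(-32 + m)
t = -8 (t = 32*(-1/4) = -8)
Y(C, F) = 2*F/(5 + C) (Y(C, F) = (2*F)/(5 + C) = 2*F/(5 + C))
Z = 2*I*sqrt(3) (Z = sqrt(-32 + 20) = sqrt(-12) = 2*I*sqrt(3) ≈ 3.4641*I)
w(P, O) = 1090 (w(P, O) = 1090 - 2*0/(5 - 8) = 1090 - 2*0/(-3) = 1090 - 2*0*(-1)/3 = 1090 - 1*0 = 1090 + 0 = 1090)
-w(s, Z) = -1*1090 = -1090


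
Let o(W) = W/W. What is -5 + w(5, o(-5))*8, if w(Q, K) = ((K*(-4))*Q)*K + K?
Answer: -157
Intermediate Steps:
o(W) = 1
w(Q, K) = K - 4*Q*K**2 (w(Q, K) = ((-4*K)*Q)*K + K = (-4*K*Q)*K + K = -4*Q*K**2 + K = K - 4*Q*K**2)
-5 + w(5, o(-5))*8 = -5 + (1*(1 - 4*1*5))*8 = -5 + (1*(1 - 20))*8 = -5 + (1*(-19))*8 = -5 - 19*8 = -5 - 152 = -157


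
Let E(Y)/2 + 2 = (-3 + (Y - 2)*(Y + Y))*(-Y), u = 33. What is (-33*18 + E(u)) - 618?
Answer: -136054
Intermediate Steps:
E(Y) = -4 - 2*Y*(-3 + 2*Y*(-2 + Y)) (E(Y) = -4 + 2*((-3 + (Y - 2)*(Y + Y))*(-Y)) = -4 + 2*((-3 + (-2 + Y)*(2*Y))*(-Y)) = -4 + 2*((-3 + 2*Y*(-2 + Y))*(-Y)) = -4 + 2*(-Y*(-3 + 2*Y*(-2 + Y))) = -4 - 2*Y*(-3 + 2*Y*(-2 + Y)))
(-33*18 + E(u)) - 618 = (-33*18 + (-4 - 4*33**3 + 6*33 + 8*33**2)) - 618 = (-594 + (-4 - 4*35937 + 198 + 8*1089)) - 618 = (-594 + (-4 - 143748 + 198 + 8712)) - 618 = (-594 - 134842) - 618 = -135436 - 618 = -136054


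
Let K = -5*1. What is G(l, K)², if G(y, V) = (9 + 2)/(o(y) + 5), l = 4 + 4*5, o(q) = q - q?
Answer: 121/25 ≈ 4.8400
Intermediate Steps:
o(q) = 0
K = -5
l = 24 (l = 4 + 20 = 24)
G(y, V) = 11/5 (G(y, V) = (9 + 2)/(0 + 5) = 11/5)
G(l, K)² = (11/5)² = 121/25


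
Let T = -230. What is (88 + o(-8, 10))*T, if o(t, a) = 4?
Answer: -21160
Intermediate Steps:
(88 + o(-8, 10))*T = (88 + 4)*(-230) = 92*(-230) = -21160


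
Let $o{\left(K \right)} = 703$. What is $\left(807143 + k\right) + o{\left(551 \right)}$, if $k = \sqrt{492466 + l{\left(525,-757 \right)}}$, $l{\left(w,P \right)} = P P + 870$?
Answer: $807846 + \sqrt{1066385} \approx 8.0888 \cdot 10^{5}$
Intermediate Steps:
$l{\left(w,P \right)} = 870 + P^{2}$ ($l{\left(w,P \right)} = P^{2} + 870 = 870 + P^{2}$)
$k = \sqrt{1066385}$ ($k = \sqrt{492466 + \left(870 + \left(-757\right)^{2}\right)} = \sqrt{492466 + \left(870 + 573049\right)} = \sqrt{492466 + 573919} = \sqrt{1066385} \approx 1032.7$)
$\left(807143 + k\right) + o{\left(551 \right)} = \left(807143 + \sqrt{1066385}\right) + 703 = 807846 + \sqrt{1066385}$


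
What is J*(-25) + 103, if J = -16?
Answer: 503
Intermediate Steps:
J*(-25) + 103 = -16*(-25) + 103 = 400 + 103 = 503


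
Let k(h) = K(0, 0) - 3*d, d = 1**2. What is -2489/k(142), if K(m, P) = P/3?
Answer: 2489/3 ≈ 829.67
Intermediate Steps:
d = 1
K(m, P) = P/3 (K(m, P) = P*(1/3) = P/3)
k(h) = -3 (k(h) = (1/3)*0 - 3*1 = 0 - 3 = -3)
-2489/k(142) = -2489/(-3) = -2489*(-1/3) = 2489/3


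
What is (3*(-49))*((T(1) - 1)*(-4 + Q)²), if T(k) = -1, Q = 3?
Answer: 294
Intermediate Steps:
(3*(-49))*((T(1) - 1)*(-4 + Q)²) = (3*(-49))*((-1 - 1)*(-4 + 3)²) = -(-294)*(-1)² = -(-294) = -147*(-2) = 294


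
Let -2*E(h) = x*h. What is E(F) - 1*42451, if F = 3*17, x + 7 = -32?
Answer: -82913/2 ≈ -41457.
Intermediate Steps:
x = -39 (x = -7 - 32 = -39)
F = 51
E(h) = 39*h/2 (E(h) = -(-39)*h/2 = 39*h/2)
E(F) - 1*42451 = (39/2)*51 - 1*42451 = 1989/2 - 42451 = -82913/2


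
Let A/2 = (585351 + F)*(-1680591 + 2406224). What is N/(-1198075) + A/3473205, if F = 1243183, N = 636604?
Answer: 635863301208063896/832232016075 ≈ 7.6405e+5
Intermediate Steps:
A = 2653689224044 (A = 2*((585351 + 1243183)*(-1680591 + 2406224)) = 2*(1828534*725633) = 2*1326844612022 = 2653689224044)
N/(-1198075) + A/3473205 = 636604/(-1198075) + 2653689224044/3473205 = 636604*(-1/1198075) + 2653689224044*(1/3473205) = -636604/1198075 + 2653689224044/3473205 = 635863301208063896/832232016075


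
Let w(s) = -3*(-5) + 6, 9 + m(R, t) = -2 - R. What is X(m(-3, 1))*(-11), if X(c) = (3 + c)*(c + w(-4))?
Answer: 715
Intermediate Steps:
m(R, t) = -11 - R (m(R, t) = -9 + (-2 - R) = -11 - R)
w(s) = 21 (w(s) = 15 + 6 = 21)
X(c) = (3 + c)*(21 + c) (X(c) = (3 + c)*(c + 21) = (3 + c)*(21 + c))
X(m(-3, 1))*(-11) = (63 + (-11 - 1*(-3))**2 + 24*(-11 - 1*(-3)))*(-11) = (63 + (-11 + 3)**2 + 24*(-11 + 3))*(-11) = (63 + (-8)**2 + 24*(-8))*(-11) = (63 + 64 - 192)*(-11) = -65*(-11) = 715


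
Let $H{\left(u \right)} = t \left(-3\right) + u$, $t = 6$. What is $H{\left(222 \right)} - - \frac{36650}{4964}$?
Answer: $\frac{524653}{2482} \approx 211.38$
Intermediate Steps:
$H{\left(u \right)} = -18 + u$ ($H{\left(u \right)} = 6 \left(-3\right) + u = -18 + u$)
$H{\left(222 \right)} - - \frac{36650}{4964} = \left(-18 + 222\right) - - \frac{36650}{4964} = 204 - \left(-36650\right) \frac{1}{4964} = 204 - - \frac{18325}{2482} = 204 + \frac{18325}{2482} = \frac{524653}{2482}$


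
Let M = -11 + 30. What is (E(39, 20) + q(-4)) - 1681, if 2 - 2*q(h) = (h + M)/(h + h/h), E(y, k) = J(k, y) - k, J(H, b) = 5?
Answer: -3385/2 ≈ -1692.5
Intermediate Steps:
M = 19
E(y, k) = 5 - k
q(h) = 1 - (19 + h)/(2*(1 + h)) (q(h) = 1 - (h + 19)/(2*(h + h/h)) = 1 - (19 + h)/(2*(h + 1)) = 1 - (19 + h)/(2*(1 + h)))
(E(39, 20) + q(-4)) - 1681 = ((5 - 1*20) + (-17 - 4)/(2*(1 - 4))) - 1681 = ((5 - 20) + (½)*(-21)/(-3)) - 1681 = (-15 + (½)*(-⅓)*(-21)) - 1681 = (-15 + 7/2) - 1681 = -23/2 - 1681 = -3385/2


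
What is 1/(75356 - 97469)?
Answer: -1/22113 ≈ -4.5222e-5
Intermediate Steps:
1/(75356 - 97469) = 1/(-22113) = -1/22113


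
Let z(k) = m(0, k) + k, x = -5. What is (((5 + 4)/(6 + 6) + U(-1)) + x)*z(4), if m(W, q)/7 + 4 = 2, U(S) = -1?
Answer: 105/2 ≈ 52.500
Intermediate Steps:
m(W, q) = -14 (m(W, q) = -28 + 7*2 = -28 + 14 = -14)
z(k) = -14 + k
(((5 + 4)/(6 + 6) + U(-1)) + x)*z(4) = (((5 + 4)/(6 + 6) - 1) - 5)*(-14 + 4) = ((9/12 - 1) - 5)*(-10) = ((9*(1/12) - 1) - 5)*(-10) = ((¾ - 1) - 5)*(-10) = (-¼ - 5)*(-10) = -21/4*(-10) = 105/2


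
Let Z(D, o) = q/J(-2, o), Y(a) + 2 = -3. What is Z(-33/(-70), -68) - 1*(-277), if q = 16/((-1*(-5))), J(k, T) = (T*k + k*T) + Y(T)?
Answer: 369811/1335 ≈ 277.01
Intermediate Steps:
Y(a) = -5 (Y(a) = -2 - 3 = -5)
J(k, T) = -5 + 2*T*k (J(k, T) = (T*k + k*T) - 5 = (T*k + T*k) - 5 = 2*T*k - 5 = -5 + 2*T*k)
q = 16/5 ≈ 3.2000
Z(D, o) = 16/(5*(-5 - 4*o)) (Z(D, o) = 16/(5*(-5 + 2*o*(-2))) = 16/(5*(-5 - 4*o)))
Z(-33/(-70), -68) - 1*(-277) = 16/(5*(-5 - 4*(-68))) - 1*(-277) = 16/(5*(-5 + 272)) + 277 = (16/5)/267 + 277 = (16/5)*(1/267) + 277 = 16/1335 + 277 = 369811/1335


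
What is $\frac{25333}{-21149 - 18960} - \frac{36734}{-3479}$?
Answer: $\frac{1385230499}{139539211} \approx 9.9272$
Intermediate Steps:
$\frac{25333}{-21149 - 18960} - \frac{36734}{-3479} = \frac{25333}{-21149 - 18960} - - \frac{36734}{3479} = \frac{25333}{-40109} + \frac{36734}{3479} = 25333 \left(- \frac{1}{40109}\right) + \frac{36734}{3479} = - \frac{25333}{40109} + \frac{36734}{3479} = \frac{1385230499}{139539211}$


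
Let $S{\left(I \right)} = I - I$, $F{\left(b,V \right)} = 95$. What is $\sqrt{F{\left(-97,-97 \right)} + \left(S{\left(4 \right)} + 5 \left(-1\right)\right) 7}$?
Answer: $2 \sqrt{15} \approx 7.746$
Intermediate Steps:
$S{\left(I \right)} = 0$
$\sqrt{F{\left(-97,-97 \right)} + \left(S{\left(4 \right)} + 5 \left(-1\right)\right) 7} = \sqrt{95 + \left(0 + 5 \left(-1\right)\right) 7} = \sqrt{95 + \left(0 - 5\right) 7} = \sqrt{95 - 35} = \sqrt{60} = 2 \sqrt{15}$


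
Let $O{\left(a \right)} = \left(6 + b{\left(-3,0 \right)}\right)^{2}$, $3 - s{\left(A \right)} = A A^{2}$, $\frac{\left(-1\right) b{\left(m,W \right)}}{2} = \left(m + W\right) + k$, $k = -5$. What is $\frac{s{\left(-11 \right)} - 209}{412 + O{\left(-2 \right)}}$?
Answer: $\frac{1125}{896} \approx 1.2556$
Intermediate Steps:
$b{\left(m,W \right)} = 10 - 2 W - 2 m$ ($b{\left(m,W \right)} = - 2 \left(\left(m + W\right) - 5\right) = - 2 \left(\left(W + m\right) - 5\right) = - 2 \left(-5 + W + m\right) = 10 - 2 W - 2 m$)
$s{\left(A \right)} = 3 - A^{3}$ ($s{\left(A \right)} = 3 - A A^{2} = 3 - A^{3}$)
$O{\left(a \right)} = 484$ ($O{\left(a \right)} = \left(6 - -16\right)^{2} = \left(6 + \left(10 + 0 + 6\right)\right)^{2} = \left(6 + 16\right)^{2} = 22^{2} = 484$)
$\frac{s{\left(-11 \right)} - 209}{412 + O{\left(-2 \right)}} = \frac{\left(3 - \left(-11\right)^{3}\right) - 209}{412 + 484} = \frac{\left(3 - -1331\right) - 209}{896} = \left(\left(3 + 1331\right) - 209\right) \frac{1}{896} = \left(1334 - 209\right) \frac{1}{896} = 1125 \cdot \frac{1}{896} = \frac{1125}{896}$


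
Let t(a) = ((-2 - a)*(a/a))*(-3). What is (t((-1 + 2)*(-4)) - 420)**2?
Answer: 181476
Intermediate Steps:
t(a) = 6 + 3*a (t(a) = ((-2 - a)*1)*(-3) = (-2 - a)*(-3) = 6 + 3*a)
(t((-1 + 2)*(-4)) - 420)**2 = ((6 + 3*((-1 + 2)*(-4))) - 420)**2 = ((6 + 3*(1*(-4))) - 420)**2 = ((6 + 3*(-4)) - 420)**2 = ((6 - 12) - 420)**2 = (-6 - 420)**2 = (-426)**2 = 181476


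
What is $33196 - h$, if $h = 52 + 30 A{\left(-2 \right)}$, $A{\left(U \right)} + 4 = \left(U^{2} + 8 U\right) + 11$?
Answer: $33294$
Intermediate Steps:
$A{\left(U \right)} = 7 + U^{2} + 8 U$ ($A{\left(U \right)} = -4 + \left(\left(U^{2} + 8 U\right) + 11\right) = -4 + \left(11 + U^{2} + 8 U\right) = 7 + U^{2} + 8 U$)
$h = -98$ ($h = 52 + 30 \left(7 + \left(-2\right)^{2} + 8 \left(-2\right)\right) = 52 + 30 \left(7 + 4 - 16\right) = 52 + 30 \left(-5\right) = 52 - 150 = -98$)
$33196 - h = 33196 - -98 = 33196 + 98 = 33294$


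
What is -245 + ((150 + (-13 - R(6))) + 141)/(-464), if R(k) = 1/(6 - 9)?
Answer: -341875/1392 ≈ -245.60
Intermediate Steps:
R(k) = -⅓ (R(k) = 1/(-3) = -⅓)
-245 + ((150 + (-13 - R(6))) + 141)/(-464) = -245 + ((150 + (-13 - 1*(-⅓))) + 141)/(-464) = -245 + ((150 + (-13 + ⅓)) + 141)*(-1/464) = -245 + ((150 - 38/3) + 141)*(-1/464) = -245 + (412/3 + 141)*(-1/464) = -245 + (835/3)*(-1/464) = -245 - 835/1392 = -341875/1392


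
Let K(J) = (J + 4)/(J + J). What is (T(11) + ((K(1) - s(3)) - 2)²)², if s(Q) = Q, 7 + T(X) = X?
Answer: 1681/16 ≈ 105.06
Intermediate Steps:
T(X) = -7 + X
K(J) = (4 + J)/(2*J) (K(J) = (4 + J)/((2*J)) = (4 + J)*(1/(2*J)) = (4 + J)/(2*J))
(T(11) + ((K(1) - s(3)) - 2)²)² = ((-7 + 11) + (((½)*(4 + 1)/1 - 1*3) - 2)²)² = (4 + (((½)*1*5 - 3) - 2)²)² = (4 + ((5/2 - 3) - 2)²)² = (4 + (-½ - 2)²)² = (4 + (-5/2)²)² = (4 + 25/4)² = (41/4)² = 1681/16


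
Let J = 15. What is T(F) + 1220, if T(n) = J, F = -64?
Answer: 1235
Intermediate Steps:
T(n) = 15
T(F) + 1220 = 15 + 1220 = 1235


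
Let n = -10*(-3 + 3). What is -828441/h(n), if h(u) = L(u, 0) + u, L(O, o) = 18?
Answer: -92049/2 ≈ -46025.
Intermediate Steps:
n = 0 (n = -10*0 = 0)
h(u) = 18 + u
-828441/h(n) = -828441/(18 + 0) = -828441/18 = -828441*1/18 = -92049/2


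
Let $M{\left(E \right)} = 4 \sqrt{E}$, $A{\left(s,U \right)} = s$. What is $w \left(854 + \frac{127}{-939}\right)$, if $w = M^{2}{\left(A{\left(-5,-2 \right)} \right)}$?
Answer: $- \frac{64142320}{939} \approx -68309.0$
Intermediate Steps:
$w = -80$ ($w = \left(4 \sqrt{-5}\right)^{2} = \left(4 i \sqrt{5}\right)^{2} = -80$)
$w \left(854 + \frac{127}{-939}\right) = - 80 \left(854 + \frac{127}{-939}\right) = - 80 \left(854 + 127 \left(- \frac{1}{939}\right)\right) = - 80 \left(854 - \frac{127}{939}\right) = \left(-80\right) \frac{801779}{939} = - \frac{64142320}{939}$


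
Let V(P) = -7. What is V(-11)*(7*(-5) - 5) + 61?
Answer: 341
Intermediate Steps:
V(-11)*(7*(-5) - 5) + 61 = -7*(7*(-5) - 5) + 61 = -7*(-35 - 5) + 61 = -7*(-40) + 61 = 280 + 61 = 341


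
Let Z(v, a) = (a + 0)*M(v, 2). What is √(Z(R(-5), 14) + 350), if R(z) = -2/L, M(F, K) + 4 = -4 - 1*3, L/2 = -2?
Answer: 14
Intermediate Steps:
L = -4 (L = 2*(-2) = -4)
M(F, K) = -11 (M(F, K) = -4 + (-4 - 1*3) = -4 + (-4 - 3) = -4 - 7 = -11)
R(z) = ½ (R(z) = -2/(-4) = -2*(-¼) = ½)
Z(v, a) = -11*a (Z(v, a) = (a + 0)*(-11) = a*(-11) = -11*a)
√(Z(R(-5), 14) + 350) = √(-11*14 + 350) = √(-154 + 350) = √196 = 14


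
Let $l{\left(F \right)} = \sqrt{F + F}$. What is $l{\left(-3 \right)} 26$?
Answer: $26 i \sqrt{6} \approx 63.687 i$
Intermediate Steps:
$l{\left(F \right)} = \sqrt{2} \sqrt{F}$ ($l{\left(F \right)} = \sqrt{2 F} = \sqrt{2} \sqrt{F}$)
$l{\left(-3 \right)} 26 = \sqrt{2} \sqrt{-3} \cdot 26 = \sqrt{2} i \sqrt{3} \cdot 26 = i \sqrt{6} \cdot 26 = 26 i \sqrt{6}$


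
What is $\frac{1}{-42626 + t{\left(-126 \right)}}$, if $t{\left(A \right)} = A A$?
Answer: $- \frac{1}{26750} \approx -3.7383 \cdot 10^{-5}$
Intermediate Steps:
$t{\left(A \right)} = A^{2}$
$\frac{1}{-42626 + t{\left(-126 \right)}} = \frac{1}{-42626 + \left(-126\right)^{2}} = \frac{1}{-42626 + 15876} = \frac{1}{-26750} = - \frac{1}{26750}$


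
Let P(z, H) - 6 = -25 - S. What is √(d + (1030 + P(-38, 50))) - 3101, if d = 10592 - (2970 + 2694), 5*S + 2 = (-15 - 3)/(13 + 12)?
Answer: -3101 + √3712215/25 ≈ -3023.9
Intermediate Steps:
S = -68/125 (S = -⅖ + ((-15 - 3)/(13 + 12))/5 = -⅖ + (-18/25)/5 = -⅖ + (-18*1/25)/5 = -⅖ + (⅕)*(-18/25) = -⅖ - 18/125 = -68/125 ≈ -0.54400)
P(z, H) = -2307/125 (P(z, H) = 6 + (-25 - 1*(-68/125)) = 6 + (-25 + 68/125) = 6 - 3057/125 = -2307/125)
d = 4928 (d = 10592 - 1*5664 = 10592 - 5664 = 4928)
√(d + (1030 + P(-38, 50))) - 3101 = √(4928 + (1030 - 2307/125)) - 3101 = √(4928 + 126443/125) - 3101 = √(742443/125) - 3101 = √3712215/25 - 3101 = -3101 + √3712215/25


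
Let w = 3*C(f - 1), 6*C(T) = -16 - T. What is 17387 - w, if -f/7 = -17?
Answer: 17454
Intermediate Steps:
f = 119 (f = -7*(-17) = 119)
C(T) = -8/3 - T/6 (C(T) = (-16 - T)/6 = -8/3 - T/6)
w = -67 (w = 3*(-8/3 - (119 - 1)/6) = 3*(-8/3 - ⅙*118) = 3*(-8/3 - 59/3) = 3*(-67/3) = -67)
17387 - w = 17387 - 1*(-67) = 17387 + 67 = 17454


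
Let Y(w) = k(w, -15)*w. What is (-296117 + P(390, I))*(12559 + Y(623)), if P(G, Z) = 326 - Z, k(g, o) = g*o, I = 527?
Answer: 1721422677568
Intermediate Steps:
Y(w) = -15*w² (Y(w) = (w*(-15))*w = (-15*w)*w = -15*w²)
(-296117 + P(390, I))*(12559 + Y(623)) = (-296117 + (326 - 1*527))*(12559 - 15*623²) = (-296117 + (326 - 527))*(12559 - 15*388129) = (-296117 - 201)*(12559 - 5821935) = -296318*(-5809376) = 1721422677568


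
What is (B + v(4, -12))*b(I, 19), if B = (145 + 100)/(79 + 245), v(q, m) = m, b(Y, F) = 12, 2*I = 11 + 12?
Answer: -3643/27 ≈ -134.93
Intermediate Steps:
I = 23/2 (I = (11 + 12)/2 = (½)*23 = 23/2 ≈ 11.500)
B = 245/324 ≈ 0.75617
(B + v(4, -12))*b(I, 19) = (245/324 - 12)*12 = -3643/324*12 = -3643/27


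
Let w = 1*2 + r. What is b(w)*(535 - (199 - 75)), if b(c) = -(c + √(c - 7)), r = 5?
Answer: -2877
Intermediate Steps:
w = 7 (w = 1*2 + 5 = 2 + 5 = 7)
b(c) = -c - √(-7 + c) (b(c) = -(c + √(-7 + c)) = -c - √(-7 + c))
b(w)*(535 - (199 - 75)) = (-1*7 - √(-7 + 7))*(535 - (199 - 75)) = (-7 - √0)*(535 - 1*124) = (-7 - 1*0)*(535 - 124) = (-7 + 0)*411 = -7*411 = -2877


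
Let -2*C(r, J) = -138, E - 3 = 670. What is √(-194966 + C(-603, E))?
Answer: I*√194897 ≈ 441.47*I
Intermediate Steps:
E = 673 (E = 3 + 670 = 673)
C(r, J) = 69 (C(r, J) = -½*(-138) = 69)
√(-194966 + C(-603, E)) = √(-194966 + 69) = √(-194897) = I*√194897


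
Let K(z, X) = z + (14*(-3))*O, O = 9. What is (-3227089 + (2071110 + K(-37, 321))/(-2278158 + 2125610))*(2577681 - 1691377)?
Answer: -9916292319931272/3467 ≈ -2.8602e+12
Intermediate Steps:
K(z, X) = -378 + z (K(z, X) = z + (14*(-3))*9 = z - 42*9 = z - 378 = -378 + z)
(-3227089 + (2071110 + K(-37, 321))/(-2278158 + 2125610))*(2577681 - 1691377) = (-3227089 + (2071110 + (-378 - 37))/(-2278158 + 2125610))*(2577681 - 1691377) = (-3227089 + (2071110 - 415)/(-152548))*886304 = (-3227089 + 2070695*(-1/152548))*886304 = (-3227089 - 188245/13868)*886304 = -44753458497/13868*886304 = -9916292319931272/3467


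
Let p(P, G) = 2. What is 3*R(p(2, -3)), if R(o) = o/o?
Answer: 3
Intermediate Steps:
R(o) = 1
3*R(p(2, -3)) = 3*1 = 3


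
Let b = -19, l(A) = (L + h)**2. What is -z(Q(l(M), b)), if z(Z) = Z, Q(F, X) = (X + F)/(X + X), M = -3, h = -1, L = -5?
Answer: 17/38 ≈ 0.44737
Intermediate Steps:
l(A) = 36 (l(A) = (-5 - 1)**2 = (-6)**2 = 36)
Q(F, X) = (F + X)/(2*X) (Q(F, X) = (F + X)/((2*X)) = (F + X)*(1/(2*X)) = (F + X)/(2*X))
-z(Q(l(M), b)) = -(36 - 19)/(2*(-19)) = -(-1)*17/(2*19) = -1*(-17/38) = 17/38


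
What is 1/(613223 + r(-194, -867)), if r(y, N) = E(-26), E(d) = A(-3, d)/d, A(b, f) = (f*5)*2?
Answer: 1/613233 ≈ 1.6307e-6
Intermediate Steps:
A(b, f) = 10*f (A(b, f) = (5*f)*2 = 10*f)
E(d) = 10 (E(d) = (10*d)/d = 10)
r(y, N) = 10
1/(613223 + r(-194, -867)) = 1/(613223 + 10) = 1/613233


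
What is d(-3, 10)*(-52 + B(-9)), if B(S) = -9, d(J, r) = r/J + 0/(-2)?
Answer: 610/3 ≈ 203.33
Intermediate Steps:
d(J, r) = r/J (d(J, r) = r/J + 0*(-½) = r/J + 0 = r/J)
d(-3, 10)*(-52 + B(-9)) = (10/(-3))*(-52 - 9) = (10*(-⅓))*(-61) = -10/3*(-61) = 610/3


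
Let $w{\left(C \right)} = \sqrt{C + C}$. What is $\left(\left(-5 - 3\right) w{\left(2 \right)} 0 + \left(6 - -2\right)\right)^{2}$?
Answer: $64$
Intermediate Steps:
$w{\left(C \right)} = \sqrt{2} \sqrt{C}$ ($w{\left(C \right)} = \sqrt{2 C} = \sqrt{2} \sqrt{C}$)
$\left(\left(-5 - 3\right) w{\left(2 \right)} 0 + \left(6 - -2\right)\right)^{2} = \left(\left(-5 - 3\right) \sqrt{2} \sqrt{2} \cdot 0 + \left(6 - -2\right)\right)^{2} = \left(\left(-8\right) 2 \cdot 0 + \left(6 + 2\right)\right)^{2} = \left(\left(-16\right) 0 + 8\right)^{2} = \left(0 + 8\right)^{2} = 8^{2} = 64$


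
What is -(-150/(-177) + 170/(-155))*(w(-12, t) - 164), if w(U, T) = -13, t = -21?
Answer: -1368/31 ≈ -44.129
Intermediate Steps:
-(-150/(-177) + 170/(-155))*(w(-12, t) - 164) = -(-150/(-177) + 170/(-155))*(-13 - 164) = -(-150*(-1/177) + 170*(-1/155))*(-177) = -(50/59 - 34/31)*(-177) = -(-456)*(-177)/1829 = -1*1368/31 = -1368/31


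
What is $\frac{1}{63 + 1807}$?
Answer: $\frac{1}{1870} \approx 0.00053476$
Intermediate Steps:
$\frac{1}{63 + 1807} = \frac{1}{1870}$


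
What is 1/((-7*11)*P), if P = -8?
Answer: 1/616 ≈ 0.0016234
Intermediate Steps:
1/((-7*11)*P) = 1/(-7*11*(-8)) = 1/(-77*(-8)) = 1/616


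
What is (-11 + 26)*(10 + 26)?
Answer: 540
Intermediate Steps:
(-11 + 26)*(10 + 26) = 15*36 = 540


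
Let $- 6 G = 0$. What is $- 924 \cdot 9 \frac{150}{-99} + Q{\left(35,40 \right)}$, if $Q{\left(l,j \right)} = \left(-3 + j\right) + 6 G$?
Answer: $12637$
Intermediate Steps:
$G = 0$ ($G = \left(- \frac{1}{6}\right) 0 = 0$)
$Q{\left(l,j \right)} = -3 + j$ ($Q{\left(l,j \right)} = \left(-3 + j\right) + 6 \cdot 0 = \left(-3 + j\right) + 0 = -3 + j$)
$- 924 \cdot 9 \frac{150}{-99} + Q{\left(35,40 \right)} = - 924 \cdot 9 \frac{150}{-99} + \left(-3 + 40\right) = - 924 \cdot 9 \cdot 150 \left(- \frac{1}{99}\right) + 37 = - 924 \cdot 9 \left(- \frac{50}{33}\right) + 37 = \left(-924\right) \left(- \frac{150}{11}\right) + 37 = 12600 + 37 = 12637$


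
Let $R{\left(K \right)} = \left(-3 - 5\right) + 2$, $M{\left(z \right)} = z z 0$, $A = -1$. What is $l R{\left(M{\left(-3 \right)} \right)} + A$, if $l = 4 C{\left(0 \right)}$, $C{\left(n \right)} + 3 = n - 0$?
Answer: $71$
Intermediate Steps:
$C{\left(n \right)} = -3 + n$ ($C{\left(n \right)} = -3 + \left(n - 0\right) = -3 + \left(n + 0\right) = -3 + n$)
$M{\left(z \right)} = 0$ ($M{\left(z \right)} = z^{2} \cdot 0 = 0$)
$l = -12$ ($l = 4 \left(-3 + 0\right) = 4 \left(-3\right) = -12$)
$R{\left(K \right)} = -6$ ($R{\left(K \right)} = -8 + 2 = -6$)
$l R{\left(M{\left(-3 \right)} \right)} + A = \left(-12\right) \left(-6\right) - 1 = 72 - 1 = 71$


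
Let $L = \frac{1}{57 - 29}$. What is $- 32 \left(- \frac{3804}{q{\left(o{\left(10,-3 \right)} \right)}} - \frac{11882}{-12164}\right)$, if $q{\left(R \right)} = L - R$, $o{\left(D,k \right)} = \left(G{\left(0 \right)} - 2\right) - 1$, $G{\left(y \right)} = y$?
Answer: $\frac{10356815984}{258485} \approx 40067.0$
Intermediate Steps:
$L = \frac{1}{28} \approx 0.035714$
$o{\left(D,k \right)} = -3$ ($o{\left(D,k \right)} = \left(0 - 2\right) - 1 = -2 - 1 = -3$)
$q{\left(R \right)} = \frac{1}{28} - R$
$- 32 \left(- \frac{3804}{q{\left(o{\left(10,-3 \right)} \right)}} - \frac{11882}{-12164}\right) = - 32 \left(- \frac{3804}{\frac{1}{28} - -3} - \frac{11882}{-12164}\right) = - 32 \left(- \frac{3804}{\frac{1}{28} + 3} - - \frac{5941}{6082}\right) = - 32 \left(- \frac{3804}{\frac{85}{28}} + \frac{5941}{6082}\right) = - 32 \left(\left(-3804\right) \frac{28}{85} + \frac{5941}{6082}\right) = - 32 \left(- \frac{106512}{85} + \frac{5941}{6082}\right) = \left(-32\right) \left(- \frac{647300999}{516970}\right) = \frac{10356815984}{258485}$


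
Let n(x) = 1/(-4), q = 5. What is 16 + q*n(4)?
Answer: 59/4 ≈ 14.750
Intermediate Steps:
n(x) = -¼
16 + q*n(4) = 16 + 5*(-¼) = 16 - 5/4 = 59/4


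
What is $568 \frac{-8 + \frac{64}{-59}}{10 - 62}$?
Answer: $\frac{76112}{767} \approx 99.233$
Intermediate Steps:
$568 \frac{-8 + \frac{64}{-59}}{10 - 62} = 568 \frac{-8 + 64 \left(- \frac{1}{59}\right)}{-52} = 568 \left(-8 - \frac{64}{59}\right) \left(- \frac{1}{52}\right) = 568 \left(\left(- \frac{536}{59}\right) \left(- \frac{1}{52}\right)\right) = 568 \cdot \frac{134}{767} = \frac{76112}{767}$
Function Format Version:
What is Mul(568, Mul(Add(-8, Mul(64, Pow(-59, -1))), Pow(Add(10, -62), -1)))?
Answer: Rational(76112, 767) ≈ 99.233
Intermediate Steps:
Mul(568, Mul(Add(-8, Mul(64, Pow(-59, -1))), Pow(Add(10, -62), -1))) = Mul(568, Mul(Add(-8, Mul(64, Rational(-1, 59))), Pow(-52, -1))) = Mul(568, Mul(Add(-8, Rational(-64, 59)), Rational(-1, 52))) = Mul(568, Mul(Rational(-536, 59), Rational(-1, 52))) = Mul(568, Rational(134, 767)) = Rational(76112, 767)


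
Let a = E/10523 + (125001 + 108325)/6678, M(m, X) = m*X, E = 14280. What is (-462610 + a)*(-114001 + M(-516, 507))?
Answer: 51301561369176127/295263 ≈ 1.7375e+11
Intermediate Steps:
M(m, X) = X*m
a = 75019157/2066841 (a = 14280/10523 + (125001 + 108325)/6678 = 14280*(1/10523) + 233326*(1/6678) = 840/619 + 116663/3339 = 75019157/2066841 ≈ 36.297)
(-462610 + a)*(-114001 + M(-516, 507)) = (-462610 + 75019157/2066841)*(-114001 + 507*(-516)) = -956066295853*(-114001 - 261612)/2066841 = -956066295853/2066841*(-375613) = 51301561369176127/295263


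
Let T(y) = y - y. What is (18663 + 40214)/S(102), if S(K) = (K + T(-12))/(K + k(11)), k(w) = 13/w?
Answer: 66825395/1122 ≈ 59559.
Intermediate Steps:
T(y) = 0
S(K) = K/(13/11 + K) (S(K) = (K + 0)/(K + 13/11) = K/(K + 13*(1/11)) = K/(K + 13/11) = K/(13/11 + K))
(18663 + 40214)/S(102) = (18663 + 40214)/((11*102/(13 + 11*102))) = 58877/((11*102/(13 + 1122))) = 58877/((11*102/1135)) = 58877/((11*102*(1/1135))) = 58877/(1122/1135) = 58877*(1135/1122) = 66825395/1122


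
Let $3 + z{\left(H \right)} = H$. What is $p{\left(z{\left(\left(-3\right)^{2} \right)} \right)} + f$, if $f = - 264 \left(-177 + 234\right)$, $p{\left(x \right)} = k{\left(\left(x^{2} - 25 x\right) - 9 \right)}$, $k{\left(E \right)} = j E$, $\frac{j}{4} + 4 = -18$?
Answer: $-4224$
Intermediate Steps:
$j = -88$ ($j = -16 + 4 \left(-18\right) = -16 - 72 = -88$)
$z{\left(H \right)} = -3 + H$
$k{\left(E \right)} = - 88 E$
$p{\left(x \right)} = 792 - 88 x^{2} + 2200 x$ ($p{\left(x \right)} = - 88 \left(\left(x^{2} - 25 x\right) - 9\right) = - 88 \left(-9 + x^{2} - 25 x\right) = 792 - 88 x^{2} + 2200 x$)
$f = -15048$ ($f = \left(-264\right) 57 = -15048$)
$p{\left(z{\left(\left(-3\right)^{2} \right)} \right)} + f = \left(792 - 88 \left(-3 + \left(-3\right)^{2}\right)^{2} + 2200 \left(-3 + \left(-3\right)^{2}\right)\right) - 15048 = \left(792 - 88 \left(-3 + 9\right)^{2} + 2200 \left(-3 + 9\right)\right) - 15048 = \left(792 - 88 \cdot 6^{2} + 2200 \cdot 6\right) - 15048 = \left(792 - 3168 + 13200\right) - 15048 = 10824 - 15048 = -4224$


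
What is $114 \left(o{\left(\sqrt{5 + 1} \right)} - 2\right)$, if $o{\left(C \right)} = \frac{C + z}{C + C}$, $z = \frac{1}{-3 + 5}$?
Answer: $-171 + \frac{19 \sqrt{6}}{4} \approx -159.36$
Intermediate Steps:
$z = \frac{1}{2} \approx 0.5$
$o{\left(C \right)} = \frac{\frac{1}{2} + C}{2 C}$ ($o{\left(C \right)} = \frac{C + \frac{1}{2}}{C + C} = \frac{\frac{1}{2} + C}{2 C}$)
$114 \left(o{\left(\sqrt{5 + 1} \right)} - 2\right) = 114 \left(\frac{1 + 2 \sqrt{5 + 1}}{4 \sqrt{5 + 1}} - 2\right) = 114 \left(\frac{1 + 2 \sqrt{6}}{4 \sqrt{6}} - 2\right) = 114 \left(\frac{\frac{\sqrt{6}}{6} \left(1 + 2 \sqrt{6}\right)}{4} - 2\right) = 114 \left(\frac{\sqrt{6} \left(1 + 2 \sqrt{6}\right)}{24} - 2\right) = 114 \left(-2 + \frac{\sqrt{6} \left(1 + 2 \sqrt{6}\right)}{24}\right) = -228 + \frac{19 \sqrt{6} \left(1 + 2 \sqrt{6}\right)}{4}$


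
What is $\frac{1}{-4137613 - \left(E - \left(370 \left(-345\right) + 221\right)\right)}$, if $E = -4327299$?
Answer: $\frac{1}{62257} \approx 1.6062 \cdot 10^{-5}$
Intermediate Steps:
$\frac{1}{-4137613 - \left(E - \left(370 \left(-345\right) + 221\right)\right)} = \frac{1}{-4137613 - \left(-4327299 - \left(370 \left(-345\right) + 221\right)\right)} = \frac{1}{-4137613 - \left(-4327299 - \left(-127650 + 221\right)\right)} = \frac{1}{-4137613 - \left(-4327299 - -127429\right)} = \frac{1}{-4137613 - \left(-4327299 + 127429\right)} = \frac{1}{-4137613 - -4199870} = \frac{1}{-4137613 + 4199870} = \frac{1}{62257}$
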